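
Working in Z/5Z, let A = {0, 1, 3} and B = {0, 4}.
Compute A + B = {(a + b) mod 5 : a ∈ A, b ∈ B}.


Work in Z/5Z: reduce every sum a + b modulo 5.
Enumerate all 6 pairs:
a = 0: 0+0=0, 0+4=4
a = 1: 1+0=1, 1+4=0
a = 3: 3+0=3, 3+4=2
Distinct residues collected: {0, 1, 2, 3, 4}
|A + B| = 5 (out of 5 total residues).

A + B = {0, 1, 2, 3, 4}


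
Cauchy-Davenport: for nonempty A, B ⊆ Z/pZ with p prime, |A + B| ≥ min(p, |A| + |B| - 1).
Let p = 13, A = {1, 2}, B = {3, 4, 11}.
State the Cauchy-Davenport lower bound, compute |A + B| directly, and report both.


Cauchy-Davenport: |A + B| ≥ min(p, |A| + |B| - 1) for A, B nonempty in Z/pZ.
|A| = 2, |B| = 3, p = 13.
CD lower bound = min(13, 2 + 3 - 1) = min(13, 4) = 4.
Compute A + B mod 13 directly:
a = 1: 1+3=4, 1+4=5, 1+11=12
a = 2: 2+3=5, 2+4=6, 2+11=0
A + B = {0, 4, 5, 6, 12}, so |A + B| = 5.
Verify: 5 ≥ 4? Yes ✓.

CD lower bound = 4, actual |A + B| = 5.


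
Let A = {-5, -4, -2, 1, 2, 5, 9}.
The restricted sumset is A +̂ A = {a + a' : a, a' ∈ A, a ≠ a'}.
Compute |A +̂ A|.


Restricted sumset: A +̂ A = {a + a' : a ∈ A, a' ∈ A, a ≠ a'}.
Equivalently, take A + A and drop any sum 2a that is achievable ONLY as a + a for a ∈ A (i.e. sums representable only with equal summands).
Enumerate pairs (a, a') with a < a' (symmetric, so each unordered pair gives one sum; this covers all a ≠ a'):
  -5 + -4 = -9
  -5 + -2 = -7
  -5 + 1 = -4
  -5 + 2 = -3
  -5 + 5 = 0
  -5 + 9 = 4
  -4 + -2 = -6
  -4 + 1 = -3
  -4 + 2 = -2
  -4 + 5 = 1
  -4 + 9 = 5
  -2 + 1 = -1
  -2 + 2 = 0
  -2 + 5 = 3
  -2 + 9 = 7
  1 + 2 = 3
  1 + 5 = 6
  1 + 9 = 10
  2 + 5 = 7
  2 + 9 = 11
  5 + 9 = 14
Collected distinct sums: {-9, -7, -6, -4, -3, -2, -1, 0, 1, 3, 4, 5, 6, 7, 10, 11, 14}
|A +̂ A| = 17
(Reference bound: |A +̂ A| ≥ 2|A| - 3 for |A| ≥ 2, with |A| = 7 giving ≥ 11.)

|A +̂ A| = 17


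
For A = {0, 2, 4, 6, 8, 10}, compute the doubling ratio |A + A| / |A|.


|A| = 6.
Compute A + A by enumerating all 36 pairs.
A + A = {0, 2, 4, 6, 8, 10, 12, 14, 16, 18, 20}, so |A + A| = 11.
K = |A + A| / |A| = 11/6 (already in lowest terms) ≈ 1.8333.
Reference: AP of size 6 gives K = 11/6 ≈ 1.8333; a fully generic set of size 6 gives K ≈ 3.5000.

|A| = 6, |A + A| = 11, K = 11/6.


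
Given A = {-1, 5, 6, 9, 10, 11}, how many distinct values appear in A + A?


A + A = {a + a' : a, a' ∈ A}; |A| = 6.
General bounds: 2|A| - 1 ≤ |A + A| ≤ |A|(|A|+1)/2, i.e. 11 ≤ |A + A| ≤ 21.
Lower bound 2|A|-1 is attained iff A is an arithmetic progression.
Enumerate sums a + a' for a ≤ a' (symmetric, so this suffices):
a = -1: -1+-1=-2, -1+5=4, -1+6=5, -1+9=8, -1+10=9, -1+11=10
a = 5: 5+5=10, 5+6=11, 5+9=14, 5+10=15, 5+11=16
a = 6: 6+6=12, 6+9=15, 6+10=16, 6+11=17
a = 9: 9+9=18, 9+10=19, 9+11=20
a = 10: 10+10=20, 10+11=21
a = 11: 11+11=22
Distinct sums: {-2, 4, 5, 8, 9, 10, 11, 12, 14, 15, 16, 17, 18, 19, 20, 21, 22}
|A + A| = 17

|A + A| = 17


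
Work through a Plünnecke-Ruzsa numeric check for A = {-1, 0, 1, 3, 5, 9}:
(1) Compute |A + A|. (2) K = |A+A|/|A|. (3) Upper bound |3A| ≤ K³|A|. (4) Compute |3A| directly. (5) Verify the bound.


|A| = 6.
Step 1: Compute A + A by enumerating all 36 pairs.
A + A = {-2, -1, 0, 1, 2, 3, 4, 5, 6, 8, 9, 10, 12, 14, 18}, so |A + A| = 15.
Step 2: Doubling constant K = |A + A|/|A| = 15/6 = 15/6 ≈ 2.5000.
Step 3: Plünnecke-Ruzsa gives |3A| ≤ K³·|A| = (2.5000)³ · 6 ≈ 93.7500.
Step 4: Compute 3A = A + A + A directly by enumerating all triples (a,b,c) ∈ A³; |3A| = 25.
Step 5: Check 25 ≤ 93.7500? Yes ✓.

K = 15/6, Plünnecke-Ruzsa bound K³|A| ≈ 93.7500, |3A| = 25, inequality holds.


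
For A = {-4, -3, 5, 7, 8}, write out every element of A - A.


A - A = {a - a' : a, a' ∈ A}.
Compute a - a' for each ordered pair (a, a'):
a = -4: -4--4=0, -4--3=-1, -4-5=-9, -4-7=-11, -4-8=-12
a = -3: -3--4=1, -3--3=0, -3-5=-8, -3-7=-10, -3-8=-11
a = 5: 5--4=9, 5--3=8, 5-5=0, 5-7=-2, 5-8=-3
a = 7: 7--4=11, 7--3=10, 7-5=2, 7-7=0, 7-8=-1
a = 8: 8--4=12, 8--3=11, 8-5=3, 8-7=1, 8-8=0
Collecting distinct values (and noting 0 appears from a-a):
A - A = {-12, -11, -10, -9, -8, -3, -2, -1, 0, 1, 2, 3, 8, 9, 10, 11, 12}
|A - A| = 17

A - A = {-12, -11, -10, -9, -8, -3, -2, -1, 0, 1, 2, 3, 8, 9, 10, 11, 12}


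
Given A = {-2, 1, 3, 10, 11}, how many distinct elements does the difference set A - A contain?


A - A = {a - a' : a, a' ∈ A}; |A| = 5.
Bounds: 2|A|-1 ≤ |A - A| ≤ |A|² - |A| + 1, i.e. 9 ≤ |A - A| ≤ 21.
Note: 0 ∈ A - A always (from a - a). The set is symmetric: if d ∈ A - A then -d ∈ A - A.
Enumerate nonzero differences d = a - a' with a > a' (then include -d):
Positive differences: {1, 2, 3, 5, 7, 8, 9, 10, 12, 13}
Full difference set: {0} ∪ (positive diffs) ∪ (negative diffs).
|A - A| = 1 + 2·10 = 21 (matches direct enumeration: 21).

|A - A| = 21


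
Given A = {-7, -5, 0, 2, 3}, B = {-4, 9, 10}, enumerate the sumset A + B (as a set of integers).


A + B = {a + b : a ∈ A, b ∈ B}.
Enumerate all |A|·|B| = 5·3 = 15 pairs (a, b) and collect distinct sums.
a = -7: -7+-4=-11, -7+9=2, -7+10=3
a = -5: -5+-4=-9, -5+9=4, -5+10=5
a = 0: 0+-4=-4, 0+9=9, 0+10=10
a = 2: 2+-4=-2, 2+9=11, 2+10=12
a = 3: 3+-4=-1, 3+9=12, 3+10=13
Collecting distinct sums: A + B = {-11, -9, -4, -2, -1, 2, 3, 4, 5, 9, 10, 11, 12, 13}
|A + B| = 14

A + B = {-11, -9, -4, -2, -1, 2, 3, 4, 5, 9, 10, 11, 12, 13}


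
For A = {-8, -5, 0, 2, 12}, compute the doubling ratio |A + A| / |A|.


|A| = 5.
Compute A + A by enumerating all 25 pairs.
A + A = {-16, -13, -10, -8, -6, -5, -3, 0, 2, 4, 7, 12, 14, 24}, so |A + A| = 14.
K = |A + A| / |A| = 14/5 (already in lowest terms) ≈ 2.8000.
Reference: AP of size 5 gives K = 9/5 ≈ 1.8000; a fully generic set of size 5 gives K ≈ 3.0000.

|A| = 5, |A + A| = 14, K = 14/5.


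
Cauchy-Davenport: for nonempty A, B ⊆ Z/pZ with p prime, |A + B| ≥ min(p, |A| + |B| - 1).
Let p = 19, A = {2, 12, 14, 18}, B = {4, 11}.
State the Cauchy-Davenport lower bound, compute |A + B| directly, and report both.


Cauchy-Davenport: |A + B| ≥ min(p, |A| + |B| - 1) for A, B nonempty in Z/pZ.
|A| = 4, |B| = 2, p = 19.
CD lower bound = min(19, 4 + 2 - 1) = min(19, 5) = 5.
Compute A + B mod 19 directly:
a = 2: 2+4=6, 2+11=13
a = 12: 12+4=16, 12+11=4
a = 14: 14+4=18, 14+11=6
a = 18: 18+4=3, 18+11=10
A + B = {3, 4, 6, 10, 13, 16, 18}, so |A + B| = 7.
Verify: 7 ≥ 5? Yes ✓.

CD lower bound = 5, actual |A + B| = 7.


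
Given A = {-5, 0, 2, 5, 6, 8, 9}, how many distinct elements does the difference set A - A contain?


A - A = {a - a' : a, a' ∈ A}; |A| = 7.
Bounds: 2|A|-1 ≤ |A - A| ≤ |A|² - |A| + 1, i.e. 13 ≤ |A - A| ≤ 43.
Note: 0 ∈ A - A always (from a - a). The set is symmetric: if d ∈ A - A then -d ∈ A - A.
Enumerate nonzero differences d = a - a' with a > a' (then include -d):
Positive differences: {1, 2, 3, 4, 5, 6, 7, 8, 9, 10, 11, 13, 14}
Full difference set: {0} ∪ (positive diffs) ∪ (negative diffs).
|A - A| = 1 + 2·13 = 27 (matches direct enumeration: 27).

|A - A| = 27


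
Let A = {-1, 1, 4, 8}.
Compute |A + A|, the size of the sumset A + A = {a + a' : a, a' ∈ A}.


A + A = {a + a' : a, a' ∈ A}; |A| = 4.
General bounds: 2|A| - 1 ≤ |A + A| ≤ |A|(|A|+1)/2, i.e. 7 ≤ |A + A| ≤ 10.
Lower bound 2|A|-1 is attained iff A is an arithmetic progression.
Enumerate sums a + a' for a ≤ a' (symmetric, so this suffices):
a = -1: -1+-1=-2, -1+1=0, -1+4=3, -1+8=7
a = 1: 1+1=2, 1+4=5, 1+8=9
a = 4: 4+4=8, 4+8=12
a = 8: 8+8=16
Distinct sums: {-2, 0, 2, 3, 5, 7, 8, 9, 12, 16}
|A + A| = 10

|A + A| = 10


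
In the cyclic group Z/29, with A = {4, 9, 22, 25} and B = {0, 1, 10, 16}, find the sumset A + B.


Work in Z/29Z: reduce every sum a + b modulo 29.
Enumerate all 16 pairs:
a = 4: 4+0=4, 4+1=5, 4+10=14, 4+16=20
a = 9: 9+0=9, 9+1=10, 9+10=19, 9+16=25
a = 22: 22+0=22, 22+1=23, 22+10=3, 22+16=9
a = 25: 25+0=25, 25+1=26, 25+10=6, 25+16=12
Distinct residues collected: {3, 4, 5, 6, 9, 10, 12, 14, 19, 20, 22, 23, 25, 26}
|A + B| = 14 (out of 29 total residues).

A + B = {3, 4, 5, 6, 9, 10, 12, 14, 19, 20, 22, 23, 25, 26}


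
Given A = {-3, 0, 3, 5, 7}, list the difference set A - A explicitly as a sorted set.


A - A = {a - a' : a, a' ∈ A}.
Compute a - a' for each ordered pair (a, a'):
a = -3: -3--3=0, -3-0=-3, -3-3=-6, -3-5=-8, -3-7=-10
a = 0: 0--3=3, 0-0=0, 0-3=-3, 0-5=-5, 0-7=-7
a = 3: 3--3=6, 3-0=3, 3-3=0, 3-5=-2, 3-7=-4
a = 5: 5--3=8, 5-0=5, 5-3=2, 5-5=0, 5-7=-2
a = 7: 7--3=10, 7-0=7, 7-3=4, 7-5=2, 7-7=0
Collecting distinct values (and noting 0 appears from a-a):
A - A = {-10, -8, -7, -6, -5, -4, -3, -2, 0, 2, 3, 4, 5, 6, 7, 8, 10}
|A - A| = 17

A - A = {-10, -8, -7, -6, -5, -4, -3, -2, 0, 2, 3, 4, 5, 6, 7, 8, 10}


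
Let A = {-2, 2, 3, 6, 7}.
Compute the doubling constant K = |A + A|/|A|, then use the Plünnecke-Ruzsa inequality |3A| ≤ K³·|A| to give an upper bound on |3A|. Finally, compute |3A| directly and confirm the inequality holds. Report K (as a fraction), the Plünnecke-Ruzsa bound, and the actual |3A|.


|A| = 5.
Step 1: Compute A + A by enumerating all 25 pairs.
A + A = {-4, 0, 1, 4, 5, 6, 8, 9, 10, 12, 13, 14}, so |A + A| = 12.
Step 2: Doubling constant K = |A + A|/|A| = 12/5 = 12/5 ≈ 2.4000.
Step 3: Plünnecke-Ruzsa gives |3A| ≤ K³·|A| = (2.4000)³ · 5 ≈ 69.1200.
Step 4: Compute 3A = A + A + A directly by enumerating all triples (a,b,c) ∈ A³; |3A| = 22.
Step 5: Check 22 ≤ 69.1200? Yes ✓.

K = 12/5, Plünnecke-Ruzsa bound K³|A| ≈ 69.1200, |3A| = 22, inequality holds.


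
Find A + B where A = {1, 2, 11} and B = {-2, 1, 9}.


A + B = {a + b : a ∈ A, b ∈ B}.
Enumerate all |A|·|B| = 3·3 = 9 pairs (a, b) and collect distinct sums.
a = 1: 1+-2=-1, 1+1=2, 1+9=10
a = 2: 2+-2=0, 2+1=3, 2+9=11
a = 11: 11+-2=9, 11+1=12, 11+9=20
Collecting distinct sums: A + B = {-1, 0, 2, 3, 9, 10, 11, 12, 20}
|A + B| = 9

A + B = {-1, 0, 2, 3, 9, 10, 11, 12, 20}


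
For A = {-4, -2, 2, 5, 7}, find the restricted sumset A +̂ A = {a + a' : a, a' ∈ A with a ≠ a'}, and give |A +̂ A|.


Restricted sumset: A +̂ A = {a + a' : a ∈ A, a' ∈ A, a ≠ a'}.
Equivalently, take A + A and drop any sum 2a that is achievable ONLY as a + a for a ∈ A (i.e. sums representable only with equal summands).
Enumerate pairs (a, a') with a < a' (symmetric, so each unordered pair gives one sum; this covers all a ≠ a'):
  -4 + -2 = -6
  -4 + 2 = -2
  -4 + 5 = 1
  -4 + 7 = 3
  -2 + 2 = 0
  -2 + 5 = 3
  -2 + 7 = 5
  2 + 5 = 7
  2 + 7 = 9
  5 + 7 = 12
Collected distinct sums: {-6, -2, 0, 1, 3, 5, 7, 9, 12}
|A +̂ A| = 9
(Reference bound: |A +̂ A| ≥ 2|A| - 3 for |A| ≥ 2, with |A| = 5 giving ≥ 7.)

|A +̂ A| = 9


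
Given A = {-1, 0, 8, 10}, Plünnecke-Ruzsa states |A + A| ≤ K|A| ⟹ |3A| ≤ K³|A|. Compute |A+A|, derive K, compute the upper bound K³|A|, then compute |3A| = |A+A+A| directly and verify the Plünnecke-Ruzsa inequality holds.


|A| = 4.
Step 1: Compute A + A by enumerating all 16 pairs.
A + A = {-2, -1, 0, 7, 8, 9, 10, 16, 18, 20}, so |A + A| = 10.
Step 2: Doubling constant K = |A + A|/|A| = 10/4 = 10/4 ≈ 2.5000.
Step 3: Plünnecke-Ruzsa gives |3A| ≤ K³·|A| = (2.5000)³ · 4 ≈ 62.5000.
Step 4: Compute 3A = A + A + A directly by enumerating all triples (a,b,c) ∈ A³; |3A| = 19.
Step 5: Check 19 ≤ 62.5000? Yes ✓.

K = 10/4, Plünnecke-Ruzsa bound K³|A| ≈ 62.5000, |3A| = 19, inequality holds.


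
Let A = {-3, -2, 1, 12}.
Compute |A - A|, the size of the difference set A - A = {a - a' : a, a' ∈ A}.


A - A = {a - a' : a, a' ∈ A}; |A| = 4.
Bounds: 2|A|-1 ≤ |A - A| ≤ |A|² - |A| + 1, i.e. 7 ≤ |A - A| ≤ 13.
Note: 0 ∈ A - A always (from a - a). The set is symmetric: if d ∈ A - A then -d ∈ A - A.
Enumerate nonzero differences d = a - a' with a > a' (then include -d):
Positive differences: {1, 3, 4, 11, 14, 15}
Full difference set: {0} ∪ (positive diffs) ∪ (negative diffs).
|A - A| = 1 + 2·6 = 13 (matches direct enumeration: 13).

|A - A| = 13


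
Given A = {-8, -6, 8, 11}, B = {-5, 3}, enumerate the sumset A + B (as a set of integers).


A + B = {a + b : a ∈ A, b ∈ B}.
Enumerate all |A|·|B| = 4·2 = 8 pairs (a, b) and collect distinct sums.
a = -8: -8+-5=-13, -8+3=-5
a = -6: -6+-5=-11, -6+3=-3
a = 8: 8+-5=3, 8+3=11
a = 11: 11+-5=6, 11+3=14
Collecting distinct sums: A + B = {-13, -11, -5, -3, 3, 6, 11, 14}
|A + B| = 8

A + B = {-13, -11, -5, -3, 3, 6, 11, 14}


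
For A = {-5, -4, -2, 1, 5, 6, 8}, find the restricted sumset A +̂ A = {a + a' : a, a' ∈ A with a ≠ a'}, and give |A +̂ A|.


Restricted sumset: A +̂ A = {a + a' : a ∈ A, a' ∈ A, a ≠ a'}.
Equivalently, take A + A and drop any sum 2a that is achievable ONLY as a + a for a ∈ A (i.e. sums representable only with equal summands).
Enumerate pairs (a, a') with a < a' (symmetric, so each unordered pair gives one sum; this covers all a ≠ a'):
  -5 + -4 = -9
  -5 + -2 = -7
  -5 + 1 = -4
  -5 + 5 = 0
  -5 + 6 = 1
  -5 + 8 = 3
  -4 + -2 = -6
  -4 + 1 = -3
  -4 + 5 = 1
  -4 + 6 = 2
  -4 + 8 = 4
  -2 + 1 = -1
  -2 + 5 = 3
  -2 + 6 = 4
  -2 + 8 = 6
  1 + 5 = 6
  1 + 6 = 7
  1 + 8 = 9
  5 + 6 = 11
  5 + 8 = 13
  6 + 8 = 14
Collected distinct sums: {-9, -7, -6, -4, -3, -1, 0, 1, 2, 3, 4, 6, 7, 9, 11, 13, 14}
|A +̂ A| = 17
(Reference bound: |A +̂ A| ≥ 2|A| - 3 for |A| ≥ 2, with |A| = 7 giving ≥ 11.)

|A +̂ A| = 17


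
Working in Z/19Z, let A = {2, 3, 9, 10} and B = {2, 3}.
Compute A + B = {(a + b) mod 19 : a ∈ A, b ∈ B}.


Work in Z/19Z: reduce every sum a + b modulo 19.
Enumerate all 8 pairs:
a = 2: 2+2=4, 2+3=5
a = 3: 3+2=5, 3+3=6
a = 9: 9+2=11, 9+3=12
a = 10: 10+2=12, 10+3=13
Distinct residues collected: {4, 5, 6, 11, 12, 13}
|A + B| = 6 (out of 19 total residues).

A + B = {4, 5, 6, 11, 12, 13}


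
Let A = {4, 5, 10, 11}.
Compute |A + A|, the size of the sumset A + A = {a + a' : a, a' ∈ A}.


A + A = {a + a' : a, a' ∈ A}; |A| = 4.
General bounds: 2|A| - 1 ≤ |A + A| ≤ |A|(|A|+1)/2, i.e. 7 ≤ |A + A| ≤ 10.
Lower bound 2|A|-1 is attained iff A is an arithmetic progression.
Enumerate sums a + a' for a ≤ a' (symmetric, so this suffices):
a = 4: 4+4=8, 4+5=9, 4+10=14, 4+11=15
a = 5: 5+5=10, 5+10=15, 5+11=16
a = 10: 10+10=20, 10+11=21
a = 11: 11+11=22
Distinct sums: {8, 9, 10, 14, 15, 16, 20, 21, 22}
|A + A| = 9

|A + A| = 9


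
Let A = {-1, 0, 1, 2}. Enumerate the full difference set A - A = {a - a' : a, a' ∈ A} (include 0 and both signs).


A - A = {a - a' : a, a' ∈ A}.
Compute a - a' for each ordered pair (a, a'):
a = -1: -1--1=0, -1-0=-1, -1-1=-2, -1-2=-3
a = 0: 0--1=1, 0-0=0, 0-1=-1, 0-2=-2
a = 1: 1--1=2, 1-0=1, 1-1=0, 1-2=-1
a = 2: 2--1=3, 2-0=2, 2-1=1, 2-2=0
Collecting distinct values (and noting 0 appears from a-a):
A - A = {-3, -2, -1, 0, 1, 2, 3}
|A - A| = 7

A - A = {-3, -2, -1, 0, 1, 2, 3}


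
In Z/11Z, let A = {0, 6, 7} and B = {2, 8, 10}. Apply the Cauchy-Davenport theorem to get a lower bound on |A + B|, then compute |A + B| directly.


Cauchy-Davenport: |A + B| ≥ min(p, |A| + |B| - 1) for A, B nonempty in Z/pZ.
|A| = 3, |B| = 3, p = 11.
CD lower bound = min(11, 3 + 3 - 1) = min(11, 5) = 5.
Compute A + B mod 11 directly:
a = 0: 0+2=2, 0+8=8, 0+10=10
a = 6: 6+2=8, 6+8=3, 6+10=5
a = 7: 7+2=9, 7+8=4, 7+10=6
A + B = {2, 3, 4, 5, 6, 8, 9, 10}, so |A + B| = 8.
Verify: 8 ≥ 5? Yes ✓.

CD lower bound = 5, actual |A + B| = 8.


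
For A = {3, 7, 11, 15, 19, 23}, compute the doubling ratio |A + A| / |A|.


|A| = 6.
Compute A + A by enumerating all 36 pairs.
A + A = {6, 10, 14, 18, 22, 26, 30, 34, 38, 42, 46}, so |A + A| = 11.
K = |A + A| / |A| = 11/6 (already in lowest terms) ≈ 1.8333.
Reference: AP of size 6 gives K = 11/6 ≈ 1.8333; a fully generic set of size 6 gives K ≈ 3.5000.

|A| = 6, |A + A| = 11, K = 11/6.


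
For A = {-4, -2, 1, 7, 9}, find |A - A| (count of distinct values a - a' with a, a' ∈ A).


A - A = {a - a' : a, a' ∈ A}; |A| = 5.
Bounds: 2|A|-1 ≤ |A - A| ≤ |A|² - |A| + 1, i.e. 9 ≤ |A - A| ≤ 21.
Note: 0 ∈ A - A always (from a - a). The set is symmetric: if d ∈ A - A then -d ∈ A - A.
Enumerate nonzero differences d = a - a' with a > a' (then include -d):
Positive differences: {2, 3, 5, 6, 8, 9, 11, 13}
Full difference set: {0} ∪ (positive diffs) ∪ (negative diffs).
|A - A| = 1 + 2·8 = 17 (matches direct enumeration: 17).

|A - A| = 17


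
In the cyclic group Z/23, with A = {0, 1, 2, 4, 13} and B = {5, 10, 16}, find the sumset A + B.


Work in Z/23Z: reduce every sum a + b modulo 23.
Enumerate all 15 pairs:
a = 0: 0+5=5, 0+10=10, 0+16=16
a = 1: 1+5=6, 1+10=11, 1+16=17
a = 2: 2+5=7, 2+10=12, 2+16=18
a = 4: 4+5=9, 4+10=14, 4+16=20
a = 13: 13+5=18, 13+10=0, 13+16=6
Distinct residues collected: {0, 5, 6, 7, 9, 10, 11, 12, 14, 16, 17, 18, 20}
|A + B| = 13 (out of 23 total residues).

A + B = {0, 5, 6, 7, 9, 10, 11, 12, 14, 16, 17, 18, 20}


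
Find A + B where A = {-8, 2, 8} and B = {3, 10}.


A + B = {a + b : a ∈ A, b ∈ B}.
Enumerate all |A|·|B| = 3·2 = 6 pairs (a, b) and collect distinct sums.
a = -8: -8+3=-5, -8+10=2
a = 2: 2+3=5, 2+10=12
a = 8: 8+3=11, 8+10=18
Collecting distinct sums: A + B = {-5, 2, 5, 11, 12, 18}
|A + B| = 6

A + B = {-5, 2, 5, 11, 12, 18}


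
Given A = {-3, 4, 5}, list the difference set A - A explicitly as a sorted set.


A - A = {a - a' : a, a' ∈ A}.
Compute a - a' for each ordered pair (a, a'):
a = -3: -3--3=0, -3-4=-7, -3-5=-8
a = 4: 4--3=7, 4-4=0, 4-5=-1
a = 5: 5--3=8, 5-4=1, 5-5=0
Collecting distinct values (and noting 0 appears from a-a):
A - A = {-8, -7, -1, 0, 1, 7, 8}
|A - A| = 7

A - A = {-8, -7, -1, 0, 1, 7, 8}


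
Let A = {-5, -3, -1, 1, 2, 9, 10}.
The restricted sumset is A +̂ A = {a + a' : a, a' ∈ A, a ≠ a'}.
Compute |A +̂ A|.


Restricted sumset: A +̂ A = {a + a' : a ∈ A, a' ∈ A, a ≠ a'}.
Equivalently, take A + A and drop any sum 2a that is achievable ONLY as a + a for a ∈ A (i.e. sums representable only with equal summands).
Enumerate pairs (a, a') with a < a' (symmetric, so each unordered pair gives one sum; this covers all a ≠ a'):
  -5 + -3 = -8
  -5 + -1 = -6
  -5 + 1 = -4
  -5 + 2 = -3
  -5 + 9 = 4
  -5 + 10 = 5
  -3 + -1 = -4
  -3 + 1 = -2
  -3 + 2 = -1
  -3 + 9 = 6
  -3 + 10 = 7
  -1 + 1 = 0
  -1 + 2 = 1
  -1 + 9 = 8
  -1 + 10 = 9
  1 + 2 = 3
  1 + 9 = 10
  1 + 10 = 11
  2 + 9 = 11
  2 + 10 = 12
  9 + 10 = 19
Collected distinct sums: {-8, -6, -4, -3, -2, -1, 0, 1, 3, 4, 5, 6, 7, 8, 9, 10, 11, 12, 19}
|A +̂ A| = 19
(Reference bound: |A +̂ A| ≥ 2|A| - 3 for |A| ≥ 2, with |A| = 7 giving ≥ 11.)

|A +̂ A| = 19


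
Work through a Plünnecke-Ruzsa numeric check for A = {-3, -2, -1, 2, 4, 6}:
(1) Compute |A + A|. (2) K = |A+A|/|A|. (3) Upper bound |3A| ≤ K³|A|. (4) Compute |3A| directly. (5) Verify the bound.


|A| = 6.
Step 1: Compute A + A by enumerating all 36 pairs.
A + A = {-6, -5, -4, -3, -2, -1, 0, 1, 2, 3, 4, 5, 6, 8, 10, 12}, so |A + A| = 16.
Step 2: Doubling constant K = |A + A|/|A| = 16/6 = 16/6 ≈ 2.6667.
Step 3: Plünnecke-Ruzsa gives |3A| ≤ K³·|A| = (2.6667)³ · 6 ≈ 113.7778.
Step 4: Compute 3A = A + A + A directly by enumerating all triples (a,b,c) ∈ A³; |3A| = 25.
Step 5: Check 25 ≤ 113.7778? Yes ✓.

K = 16/6, Plünnecke-Ruzsa bound K³|A| ≈ 113.7778, |3A| = 25, inequality holds.


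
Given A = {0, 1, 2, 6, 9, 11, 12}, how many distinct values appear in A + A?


A + A = {a + a' : a, a' ∈ A}; |A| = 7.
General bounds: 2|A| - 1 ≤ |A + A| ≤ |A|(|A|+1)/2, i.e. 13 ≤ |A + A| ≤ 28.
Lower bound 2|A|-1 is attained iff A is an arithmetic progression.
Enumerate sums a + a' for a ≤ a' (symmetric, so this suffices):
a = 0: 0+0=0, 0+1=1, 0+2=2, 0+6=6, 0+9=9, 0+11=11, 0+12=12
a = 1: 1+1=2, 1+2=3, 1+6=7, 1+9=10, 1+11=12, 1+12=13
a = 2: 2+2=4, 2+6=8, 2+9=11, 2+11=13, 2+12=14
a = 6: 6+6=12, 6+9=15, 6+11=17, 6+12=18
a = 9: 9+9=18, 9+11=20, 9+12=21
a = 11: 11+11=22, 11+12=23
a = 12: 12+12=24
Distinct sums: {0, 1, 2, 3, 4, 6, 7, 8, 9, 10, 11, 12, 13, 14, 15, 17, 18, 20, 21, 22, 23, 24}
|A + A| = 22

|A + A| = 22


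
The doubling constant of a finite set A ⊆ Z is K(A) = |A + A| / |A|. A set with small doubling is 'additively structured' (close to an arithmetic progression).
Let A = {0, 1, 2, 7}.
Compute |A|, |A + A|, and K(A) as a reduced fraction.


|A| = 4.
Compute A + A by enumerating all 16 pairs.
A + A = {0, 1, 2, 3, 4, 7, 8, 9, 14}, so |A + A| = 9.
K = |A + A| / |A| = 9/4 (already in lowest terms) ≈ 2.2500.
Reference: AP of size 4 gives K = 7/4 ≈ 1.7500; a fully generic set of size 4 gives K ≈ 2.5000.

|A| = 4, |A + A| = 9, K = 9/4.


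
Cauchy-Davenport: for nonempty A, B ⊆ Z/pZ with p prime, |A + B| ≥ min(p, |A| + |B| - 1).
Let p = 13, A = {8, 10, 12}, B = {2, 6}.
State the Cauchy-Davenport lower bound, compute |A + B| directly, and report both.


Cauchy-Davenport: |A + B| ≥ min(p, |A| + |B| - 1) for A, B nonempty in Z/pZ.
|A| = 3, |B| = 2, p = 13.
CD lower bound = min(13, 3 + 2 - 1) = min(13, 4) = 4.
Compute A + B mod 13 directly:
a = 8: 8+2=10, 8+6=1
a = 10: 10+2=12, 10+6=3
a = 12: 12+2=1, 12+6=5
A + B = {1, 3, 5, 10, 12}, so |A + B| = 5.
Verify: 5 ≥ 4? Yes ✓.

CD lower bound = 4, actual |A + B| = 5.


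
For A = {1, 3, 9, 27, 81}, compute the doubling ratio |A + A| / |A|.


|A| = 5.
Compute A + A by enumerating all 25 pairs.
A + A = {2, 4, 6, 10, 12, 18, 28, 30, 36, 54, 82, 84, 90, 108, 162}, so |A + A| = 15.
K = |A + A| / |A| = 15/5 = 3/1 ≈ 3.0000.
Reference: AP of size 5 gives K = 9/5 ≈ 1.8000; a fully generic set of size 5 gives K ≈ 3.0000.

|A| = 5, |A + A| = 15, K = 15/5 = 3/1.


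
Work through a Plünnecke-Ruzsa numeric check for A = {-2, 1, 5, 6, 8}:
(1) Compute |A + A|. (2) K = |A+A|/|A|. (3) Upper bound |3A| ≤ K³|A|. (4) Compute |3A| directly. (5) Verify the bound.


|A| = 5.
Step 1: Compute A + A by enumerating all 25 pairs.
A + A = {-4, -1, 2, 3, 4, 6, 7, 9, 10, 11, 12, 13, 14, 16}, so |A + A| = 14.
Step 2: Doubling constant K = |A + A|/|A| = 14/5 = 14/5 ≈ 2.8000.
Step 3: Plünnecke-Ruzsa gives |3A| ≤ K³·|A| = (2.8000)³ · 5 ≈ 109.7600.
Step 4: Compute 3A = A + A + A directly by enumerating all triples (a,b,c) ∈ A³; |3A| = 25.
Step 5: Check 25 ≤ 109.7600? Yes ✓.

K = 14/5, Plünnecke-Ruzsa bound K³|A| ≈ 109.7600, |3A| = 25, inequality holds.


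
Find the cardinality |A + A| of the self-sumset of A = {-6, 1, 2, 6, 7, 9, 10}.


A + A = {a + a' : a, a' ∈ A}; |A| = 7.
General bounds: 2|A| - 1 ≤ |A + A| ≤ |A|(|A|+1)/2, i.e. 13 ≤ |A + A| ≤ 28.
Lower bound 2|A|-1 is attained iff A is an arithmetic progression.
Enumerate sums a + a' for a ≤ a' (symmetric, so this suffices):
a = -6: -6+-6=-12, -6+1=-5, -6+2=-4, -6+6=0, -6+7=1, -6+9=3, -6+10=4
a = 1: 1+1=2, 1+2=3, 1+6=7, 1+7=8, 1+9=10, 1+10=11
a = 2: 2+2=4, 2+6=8, 2+7=9, 2+9=11, 2+10=12
a = 6: 6+6=12, 6+7=13, 6+9=15, 6+10=16
a = 7: 7+7=14, 7+9=16, 7+10=17
a = 9: 9+9=18, 9+10=19
a = 10: 10+10=20
Distinct sums: {-12, -5, -4, 0, 1, 2, 3, 4, 7, 8, 9, 10, 11, 12, 13, 14, 15, 16, 17, 18, 19, 20}
|A + A| = 22

|A + A| = 22


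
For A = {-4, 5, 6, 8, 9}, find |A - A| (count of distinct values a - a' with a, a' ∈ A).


A - A = {a - a' : a, a' ∈ A}; |A| = 5.
Bounds: 2|A|-1 ≤ |A - A| ≤ |A|² - |A| + 1, i.e. 9 ≤ |A - A| ≤ 21.
Note: 0 ∈ A - A always (from a - a). The set is symmetric: if d ∈ A - A then -d ∈ A - A.
Enumerate nonzero differences d = a - a' with a > a' (then include -d):
Positive differences: {1, 2, 3, 4, 9, 10, 12, 13}
Full difference set: {0} ∪ (positive diffs) ∪ (negative diffs).
|A - A| = 1 + 2·8 = 17 (matches direct enumeration: 17).

|A - A| = 17


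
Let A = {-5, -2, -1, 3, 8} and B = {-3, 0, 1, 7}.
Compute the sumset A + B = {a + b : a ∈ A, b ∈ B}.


A + B = {a + b : a ∈ A, b ∈ B}.
Enumerate all |A|·|B| = 5·4 = 20 pairs (a, b) and collect distinct sums.
a = -5: -5+-3=-8, -5+0=-5, -5+1=-4, -5+7=2
a = -2: -2+-3=-5, -2+0=-2, -2+1=-1, -2+7=5
a = -1: -1+-3=-4, -1+0=-1, -1+1=0, -1+7=6
a = 3: 3+-3=0, 3+0=3, 3+1=4, 3+7=10
a = 8: 8+-3=5, 8+0=8, 8+1=9, 8+7=15
Collecting distinct sums: A + B = {-8, -5, -4, -2, -1, 0, 2, 3, 4, 5, 6, 8, 9, 10, 15}
|A + B| = 15

A + B = {-8, -5, -4, -2, -1, 0, 2, 3, 4, 5, 6, 8, 9, 10, 15}


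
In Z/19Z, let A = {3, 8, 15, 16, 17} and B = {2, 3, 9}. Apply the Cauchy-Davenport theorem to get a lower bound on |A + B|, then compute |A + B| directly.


Cauchy-Davenport: |A + B| ≥ min(p, |A| + |B| - 1) for A, B nonempty in Z/pZ.
|A| = 5, |B| = 3, p = 19.
CD lower bound = min(19, 5 + 3 - 1) = min(19, 7) = 7.
Compute A + B mod 19 directly:
a = 3: 3+2=5, 3+3=6, 3+9=12
a = 8: 8+2=10, 8+3=11, 8+9=17
a = 15: 15+2=17, 15+3=18, 15+9=5
a = 16: 16+2=18, 16+3=0, 16+9=6
a = 17: 17+2=0, 17+3=1, 17+9=7
A + B = {0, 1, 5, 6, 7, 10, 11, 12, 17, 18}, so |A + B| = 10.
Verify: 10 ≥ 7? Yes ✓.

CD lower bound = 7, actual |A + B| = 10.


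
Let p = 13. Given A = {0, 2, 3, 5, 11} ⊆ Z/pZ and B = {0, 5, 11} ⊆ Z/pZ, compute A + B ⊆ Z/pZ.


Work in Z/13Z: reduce every sum a + b modulo 13.
Enumerate all 15 pairs:
a = 0: 0+0=0, 0+5=5, 0+11=11
a = 2: 2+0=2, 2+5=7, 2+11=0
a = 3: 3+0=3, 3+5=8, 3+11=1
a = 5: 5+0=5, 5+5=10, 5+11=3
a = 11: 11+0=11, 11+5=3, 11+11=9
Distinct residues collected: {0, 1, 2, 3, 5, 7, 8, 9, 10, 11}
|A + B| = 10 (out of 13 total residues).

A + B = {0, 1, 2, 3, 5, 7, 8, 9, 10, 11}


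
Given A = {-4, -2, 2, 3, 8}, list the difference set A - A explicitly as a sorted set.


A - A = {a - a' : a, a' ∈ A}.
Compute a - a' for each ordered pair (a, a'):
a = -4: -4--4=0, -4--2=-2, -4-2=-6, -4-3=-7, -4-8=-12
a = -2: -2--4=2, -2--2=0, -2-2=-4, -2-3=-5, -2-8=-10
a = 2: 2--4=6, 2--2=4, 2-2=0, 2-3=-1, 2-8=-6
a = 3: 3--4=7, 3--2=5, 3-2=1, 3-3=0, 3-8=-5
a = 8: 8--4=12, 8--2=10, 8-2=6, 8-3=5, 8-8=0
Collecting distinct values (and noting 0 appears from a-a):
A - A = {-12, -10, -7, -6, -5, -4, -2, -1, 0, 1, 2, 4, 5, 6, 7, 10, 12}
|A - A| = 17

A - A = {-12, -10, -7, -6, -5, -4, -2, -1, 0, 1, 2, 4, 5, 6, 7, 10, 12}


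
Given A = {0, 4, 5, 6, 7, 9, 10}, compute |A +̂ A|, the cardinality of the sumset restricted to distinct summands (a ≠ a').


Restricted sumset: A +̂ A = {a + a' : a ∈ A, a' ∈ A, a ≠ a'}.
Equivalently, take A + A and drop any sum 2a that is achievable ONLY as a + a for a ∈ A (i.e. sums representable only with equal summands).
Enumerate pairs (a, a') with a < a' (symmetric, so each unordered pair gives one sum; this covers all a ≠ a'):
  0 + 4 = 4
  0 + 5 = 5
  0 + 6 = 6
  0 + 7 = 7
  0 + 9 = 9
  0 + 10 = 10
  4 + 5 = 9
  4 + 6 = 10
  4 + 7 = 11
  4 + 9 = 13
  4 + 10 = 14
  5 + 6 = 11
  5 + 7 = 12
  5 + 9 = 14
  5 + 10 = 15
  6 + 7 = 13
  6 + 9 = 15
  6 + 10 = 16
  7 + 9 = 16
  7 + 10 = 17
  9 + 10 = 19
Collected distinct sums: {4, 5, 6, 7, 9, 10, 11, 12, 13, 14, 15, 16, 17, 19}
|A +̂ A| = 14
(Reference bound: |A +̂ A| ≥ 2|A| - 3 for |A| ≥ 2, with |A| = 7 giving ≥ 11.)

|A +̂ A| = 14


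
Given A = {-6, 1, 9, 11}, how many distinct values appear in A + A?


A + A = {a + a' : a, a' ∈ A}; |A| = 4.
General bounds: 2|A| - 1 ≤ |A + A| ≤ |A|(|A|+1)/2, i.e. 7 ≤ |A + A| ≤ 10.
Lower bound 2|A|-1 is attained iff A is an arithmetic progression.
Enumerate sums a + a' for a ≤ a' (symmetric, so this suffices):
a = -6: -6+-6=-12, -6+1=-5, -6+9=3, -6+11=5
a = 1: 1+1=2, 1+9=10, 1+11=12
a = 9: 9+9=18, 9+11=20
a = 11: 11+11=22
Distinct sums: {-12, -5, 2, 3, 5, 10, 12, 18, 20, 22}
|A + A| = 10

|A + A| = 10


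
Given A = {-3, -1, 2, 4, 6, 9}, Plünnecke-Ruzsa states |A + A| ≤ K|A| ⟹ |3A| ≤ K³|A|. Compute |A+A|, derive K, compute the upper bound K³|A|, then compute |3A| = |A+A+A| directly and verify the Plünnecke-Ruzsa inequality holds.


|A| = 6.
Step 1: Compute A + A by enumerating all 36 pairs.
A + A = {-6, -4, -2, -1, 1, 3, 4, 5, 6, 8, 10, 11, 12, 13, 15, 18}, so |A + A| = 16.
Step 2: Doubling constant K = |A + A|/|A| = 16/6 = 16/6 ≈ 2.6667.
Step 3: Plünnecke-Ruzsa gives |3A| ≤ K³·|A| = (2.6667)³ · 6 ≈ 113.7778.
Step 4: Compute 3A = A + A + A directly by enumerating all triples (a,b,c) ∈ A³; |3A| = 31.
Step 5: Check 31 ≤ 113.7778? Yes ✓.

K = 16/6, Plünnecke-Ruzsa bound K³|A| ≈ 113.7778, |3A| = 31, inequality holds.


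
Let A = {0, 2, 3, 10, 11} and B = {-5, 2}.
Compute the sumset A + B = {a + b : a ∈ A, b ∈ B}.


A + B = {a + b : a ∈ A, b ∈ B}.
Enumerate all |A|·|B| = 5·2 = 10 pairs (a, b) and collect distinct sums.
a = 0: 0+-5=-5, 0+2=2
a = 2: 2+-5=-3, 2+2=4
a = 3: 3+-5=-2, 3+2=5
a = 10: 10+-5=5, 10+2=12
a = 11: 11+-5=6, 11+2=13
Collecting distinct sums: A + B = {-5, -3, -2, 2, 4, 5, 6, 12, 13}
|A + B| = 9

A + B = {-5, -3, -2, 2, 4, 5, 6, 12, 13}


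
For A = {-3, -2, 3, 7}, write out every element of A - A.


A - A = {a - a' : a, a' ∈ A}.
Compute a - a' for each ordered pair (a, a'):
a = -3: -3--3=0, -3--2=-1, -3-3=-6, -3-7=-10
a = -2: -2--3=1, -2--2=0, -2-3=-5, -2-7=-9
a = 3: 3--3=6, 3--2=5, 3-3=0, 3-7=-4
a = 7: 7--3=10, 7--2=9, 7-3=4, 7-7=0
Collecting distinct values (and noting 0 appears from a-a):
A - A = {-10, -9, -6, -5, -4, -1, 0, 1, 4, 5, 6, 9, 10}
|A - A| = 13

A - A = {-10, -9, -6, -5, -4, -1, 0, 1, 4, 5, 6, 9, 10}


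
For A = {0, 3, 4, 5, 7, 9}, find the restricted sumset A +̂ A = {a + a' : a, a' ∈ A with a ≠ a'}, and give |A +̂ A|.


Restricted sumset: A +̂ A = {a + a' : a ∈ A, a' ∈ A, a ≠ a'}.
Equivalently, take A + A and drop any sum 2a that is achievable ONLY as a + a for a ∈ A (i.e. sums representable only with equal summands).
Enumerate pairs (a, a') with a < a' (symmetric, so each unordered pair gives one sum; this covers all a ≠ a'):
  0 + 3 = 3
  0 + 4 = 4
  0 + 5 = 5
  0 + 7 = 7
  0 + 9 = 9
  3 + 4 = 7
  3 + 5 = 8
  3 + 7 = 10
  3 + 9 = 12
  4 + 5 = 9
  4 + 7 = 11
  4 + 9 = 13
  5 + 7 = 12
  5 + 9 = 14
  7 + 9 = 16
Collected distinct sums: {3, 4, 5, 7, 8, 9, 10, 11, 12, 13, 14, 16}
|A +̂ A| = 12
(Reference bound: |A +̂ A| ≥ 2|A| - 3 for |A| ≥ 2, with |A| = 6 giving ≥ 9.)

|A +̂ A| = 12


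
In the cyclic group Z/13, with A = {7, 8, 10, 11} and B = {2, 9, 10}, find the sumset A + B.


Work in Z/13Z: reduce every sum a + b modulo 13.
Enumerate all 12 pairs:
a = 7: 7+2=9, 7+9=3, 7+10=4
a = 8: 8+2=10, 8+9=4, 8+10=5
a = 10: 10+2=12, 10+9=6, 10+10=7
a = 11: 11+2=0, 11+9=7, 11+10=8
Distinct residues collected: {0, 3, 4, 5, 6, 7, 8, 9, 10, 12}
|A + B| = 10 (out of 13 total residues).

A + B = {0, 3, 4, 5, 6, 7, 8, 9, 10, 12}


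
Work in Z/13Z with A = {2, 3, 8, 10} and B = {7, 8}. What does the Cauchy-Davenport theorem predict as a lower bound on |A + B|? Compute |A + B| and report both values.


Cauchy-Davenport: |A + B| ≥ min(p, |A| + |B| - 1) for A, B nonempty in Z/pZ.
|A| = 4, |B| = 2, p = 13.
CD lower bound = min(13, 4 + 2 - 1) = min(13, 5) = 5.
Compute A + B mod 13 directly:
a = 2: 2+7=9, 2+8=10
a = 3: 3+7=10, 3+8=11
a = 8: 8+7=2, 8+8=3
a = 10: 10+7=4, 10+8=5
A + B = {2, 3, 4, 5, 9, 10, 11}, so |A + B| = 7.
Verify: 7 ≥ 5? Yes ✓.

CD lower bound = 5, actual |A + B| = 7.


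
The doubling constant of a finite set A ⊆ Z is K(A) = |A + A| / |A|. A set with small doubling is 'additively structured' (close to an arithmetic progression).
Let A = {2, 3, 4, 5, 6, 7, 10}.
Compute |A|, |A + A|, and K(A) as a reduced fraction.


|A| = 7.
Compute A + A by enumerating all 49 pairs.
A + A = {4, 5, 6, 7, 8, 9, 10, 11, 12, 13, 14, 15, 16, 17, 20}, so |A + A| = 15.
K = |A + A| / |A| = 15/7 (already in lowest terms) ≈ 2.1429.
Reference: AP of size 7 gives K = 13/7 ≈ 1.8571; a fully generic set of size 7 gives K ≈ 4.0000.

|A| = 7, |A + A| = 15, K = 15/7.


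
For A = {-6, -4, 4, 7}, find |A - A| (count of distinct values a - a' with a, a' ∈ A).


A - A = {a - a' : a, a' ∈ A}; |A| = 4.
Bounds: 2|A|-1 ≤ |A - A| ≤ |A|² - |A| + 1, i.e. 7 ≤ |A - A| ≤ 13.
Note: 0 ∈ A - A always (from a - a). The set is symmetric: if d ∈ A - A then -d ∈ A - A.
Enumerate nonzero differences d = a - a' with a > a' (then include -d):
Positive differences: {2, 3, 8, 10, 11, 13}
Full difference set: {0} ∪ (positive diffs) ∪ (negative diffs).
|A - A| = 1 + 2·6 = 13 (matches direct enumeration: 13).

|A - A| = 13


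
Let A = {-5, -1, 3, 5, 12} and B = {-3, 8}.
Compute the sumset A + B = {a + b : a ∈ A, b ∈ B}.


A + B = {a + b : a ∈ A, b ∈ B}.
Enumerate all |A|·|B| = 5·2 = 10 pairs (a, b) and collect distinct sums.
a = -5: -5+-3=-8, -5+8=3
a = -1: -1+-3=-4, -1+8=7
a = 3: 3+-3=0, 3+8=11
a = 5: 5+-3=2, 5+8=13
a = 12: 12+-3=9, 12+8=20
Collecting distinct sums: A + B = {-8, -4, 0, 2, 3, 7, 9, 11, 13, 20}
|A + B| = 10

A + B = {-8, -4, 0, 2, 3, 7, 9, 11, 13, 20}


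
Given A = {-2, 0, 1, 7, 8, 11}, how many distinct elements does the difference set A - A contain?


A - A = {a - a' : a, a' ∈ A}; |A| = 6.
Bounds: 2|A|-1 ≤ |A - A| ≤ |A|² - |A| + 1, i.e. 11 ≤ |A - A| ≤ 31.
Note: 0 ∈ A - A always (from a - a). The set is symmetric: if d ∈ A - A then -d ∈ A - A.
Enumerate nonzero differences d = a - a' with a > a' (then include -d):
Positive differences: {1, 2, 3, 4, 6, 7, 8, 9, 10, 11, 13}
Full difference set: {0} ∪ (positive diffs) ∪ (negative diffs).
|A - A| = 1 + 2·11 = 23 (matches direct enumeration: 23).

|A - A| = 23


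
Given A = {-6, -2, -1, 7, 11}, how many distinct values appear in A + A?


A + A = {a + a' : a, a' ∈ A}; |A| = 5.
General bounds: 2|A| - 1 ≤ |A + A| ≤ |A|(|A|+1)/2, i.e. 9 ≤ |A + A| ≤ 15.
Lower bound 2|A|-1 is attained iff A is an arithmetic progression.
Enumerate sums a + a' for a ≤ a' (symmetric, so this suffices):
a = -6: -6+-6=-12, -6+-2=-8, -6+-1=-7, -6+7=1, -6+11=5
a = -2: -2+-2=-4, -2+-1=-3, -2+7=5, -2+11=9
a = -1: -1+-1=-2, -1+7=6, -1+11=10
a = 7: 7+7=14, 7+11=18
a = 11: 11+11=22
Distinct sums: {-12, -8, -7, -4, -3, -2, 1, 5, 6, 9, 10, 14, 18, 22}
|A + A| = 14

|A + A| = 14


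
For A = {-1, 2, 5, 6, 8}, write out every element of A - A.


A - A = {a - a' : a, a' ∈ A}.
Compute a - a' for each ordered pair (a, a'):
a = -1: -1--1=0, -1-2=-3, -1-5=-6, -1-6=-7, -1-8=-9
a = 2: 2--1=3, 2-2=0, 2-5=-3, 2-6=-4, 2-8=-6
a = 5: 5--1=6, 5-2=3, 5-5=0, 5-6=-1, 5-8=-3
a = 6: 6--1=7, 6-2=4, 6-5=1, 6-6=0, 6-8=-2
a = 8: 8--1=9, 8-2=6, 8-5=3, 8-6=2, 8-8=0
Collecting distinct values (and noting 0 appears from a-a):
A - A = {-9, -7, -6, -4, -3, -2, -1, 0, 1, 2, 3, 4, 6, 7, 9}
|A - A| = 15

A - A = {-9, -7, -6, -4, -3, -2, -1, 0, 1, 2, 3, 4, 6, 7, 9}


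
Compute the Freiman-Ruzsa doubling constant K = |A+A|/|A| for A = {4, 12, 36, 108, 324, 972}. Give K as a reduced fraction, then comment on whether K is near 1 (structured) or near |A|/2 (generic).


|A| = 6.
Compute A + A by enumerating all 36 pairs.
A + A = {8, 16, 24, 40, 48, 72, 112, 120, 144, 216, 328, 336, 360, 432, 648, 976, 984, 1008, 1080, 1296, 1944}, so |A + A| = 21.
K = |A + A| / |A| = 21/6 = 7/2 ≈ 3.5000.
Reference: AP of size 6 gives K = 11/6 ≈ 1.8333; a fully generic set of size 6 gives K ≈ 3.5000.

|A| = 6, |A + A| = 21, K = 21/6 = 7/2.


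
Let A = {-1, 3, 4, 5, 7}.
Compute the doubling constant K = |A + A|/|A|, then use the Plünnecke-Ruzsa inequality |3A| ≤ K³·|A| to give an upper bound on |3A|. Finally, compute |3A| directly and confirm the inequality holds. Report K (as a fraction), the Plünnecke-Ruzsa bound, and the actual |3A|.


|A| = 5.
Step 1: Compute A + A by enumerating all 25 pairs.
A + A = {-2, 2, 3, 4, 6, 7, 8, 9, 10, 11, 12, 14}, so |A + A| = 12.
Step 2: Doubling constant K = |A + A|/|A| = 12/5 = 12/5 ≈ 2.4000.
Step 3: Plünnecke-Ruzsa gives |3A| ≤ K³·|A| = (2.4000)³ · 5 ≈ 69.1200.
Step 4: Compute 3A = A + A + A directly by enumerating all triples (a,b,c) ∈ A³; |3A| = 20.
Step 5: Check 20 ≤ 69.1200? Yes ✓.

K = 12/5, Plünnecke-Ruzsa bound K³|A| ≈ 69.1200, |3A| = 20, inequality holds.


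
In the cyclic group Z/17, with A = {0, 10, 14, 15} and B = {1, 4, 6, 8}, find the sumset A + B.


Work in Z/17Z: reduce every sum a + b modulo 17.
Enumerate all 16 pairs:
a = 0: 0+1=1, 0+4=4, 0+6=6, 0+8=8
a = 10: 10+1=11, 10+4=14, 10+6=16, 10+8=1
a = 14: 14+1=15, 14+4=1, 14+6=3, 14+8=5
a = 15: 15+1=16, 15+4=2, 15+6=4, 15+8=6
Distinct residues collected: {1, 2, 3, 4, 5, 6, 8, 11, 14, 15, 16}
|A + B| = 11 (out of 17 total residues).

A + B = {1, 2, 3, 4, 5, 6, 8, 11, 14, 15, 16}


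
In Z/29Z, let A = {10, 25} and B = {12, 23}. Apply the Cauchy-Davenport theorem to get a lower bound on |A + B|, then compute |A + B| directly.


Cauchy-Davenport: |A + B| ≥ min(p, |A| + |B| - 1) for A, B nonempty in Z/pZ.
|A| = 2, |B| = 2, p = 29.
CD lower bound = min(29, 2 + 2 - 1) = min(29, 3) = 3.
Compute A + B mod 29 directly:
a = 10: 10+12=22, 10+23=4
a = 25: 25+12=8, 25+23=19
A + B = {4, 8, 19, 22}, so |A + B| = 4.
Verify: 4 ≥ 3? Yes ✓.

CD lower bound = 3, actual |A + B| = 4.


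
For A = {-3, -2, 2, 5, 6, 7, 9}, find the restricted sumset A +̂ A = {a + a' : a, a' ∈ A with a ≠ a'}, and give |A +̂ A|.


Restricted sumset: A +̂ A = {a + a' : a ∈ A, a' ∈ A, a ≠ a'}.
Equivalently, take A + A and drop any sum 2a that is achievable ONLY as a + a for a ∈ A (i.e. sums representable only with equal summands).
Enumerate pairs (a, a') with a < a' (symmetric, so each unordered pair gives one sum; this covers all a ≠ a'):
  -3 + -2 = -5
  -3 + 2 = -1
  -3 + 5 = 2
  -3 + 6 = 3
  -3 + 7 = 4
  -3 + 9 = 6
  -2 + 2 = 0
  -2 + 5 = 3
  -2 + 6 = 4
  -2 + 7 = 5
  -2 + 9 = 7
  2 + 5 = 7
  2 + 6 = 8
  2 + 7 = 9
  2 + 9 = 11
  5 + 6 = 11
  5 + 7 = 12
  5 + 9 = 14
  6 + 7 = 13
  6 + 9 = 15
  7 + 9 = 16
Collected distinct sums: {-5, -1, 0, 2, 3, 4, 5, 6, 7, 8, 9, 11, 12, 13, 14, 15, 16}
|A +̂ A| = 17
(Reference bound: |A +̂ A| ≥ 2|A| - 3 for |A| ≥ 2, with |A| = 7 giving ≥ 11.)

|A +̂ A| = 17


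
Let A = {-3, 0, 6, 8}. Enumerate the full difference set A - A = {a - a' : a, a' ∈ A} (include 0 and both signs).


A - A = {a - a' : a, a' ∈ A}.
Compute a - a' for each ordered pair (a, a'):
a = -3: -3--3=0, -3-0=-3, -3-6=-9, -3-8=-11
a = 0: 0--3=3, 0-0=0, 0-6=-6, 0-8=-8
a = 6: 6--3=9, 6-0=6, 6-6=0, 6-8=-2
a = 8: 8--3=11, 8-0=8, 8-6=2, 8-8=0
Collecting distinct values (and noting 0 appears from a-a):
A - A = {-11, -9, -8, -6, -3, -2, 0, 2, 3, 6, 8, 9, 11}
|A - A| = 13

A - A = {-11, -9, -8, -6, -3, -2, 0, 2, 3, 6, 8, 9, 11}


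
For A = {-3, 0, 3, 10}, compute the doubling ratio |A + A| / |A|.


|A| = 4.
Compute A + A by enumerating all 16 pairs.
A + A = {-6, -3, 0, 3, 6, 7, 10, 13, 20}, so |A + A| = 9.
K = |A + A| / |A| = 9/4 (already in lowest terms) ≈ 2.2500.
Reference: AP of size 4 gives K = 7/4 ≈ 1.7500; a fully generic set of size 4 gives K ≈ 2.5000.

|A| = 4, |A + A| = 9, K = 9/4.


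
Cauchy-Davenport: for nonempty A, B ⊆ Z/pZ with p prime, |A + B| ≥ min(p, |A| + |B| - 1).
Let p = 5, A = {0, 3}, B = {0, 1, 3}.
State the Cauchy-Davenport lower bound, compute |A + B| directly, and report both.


Cauchy-Davenport: |A + B| ≥ min(p, |A| + |B| - 1) for A, B nonempty in Z/pZ.
|A| = 2, |B| = 3, p = 5.
CD lower bound = min(5, 2 + 3 - 1) = min(5, 4) = 4.
Compute A + B mod 5 directly:
a = 0: 0+0=0, 0+1=1, 0+3=3
a = 3: 3+0=3, 3+1=4, 3+3=1
A + B = {0, 1, 3, 4}, so |A + B| = 4.
Verify: 4 ≥ 4? Yes ✓.

CD lower bound = 4, actual |A + B| = 4.


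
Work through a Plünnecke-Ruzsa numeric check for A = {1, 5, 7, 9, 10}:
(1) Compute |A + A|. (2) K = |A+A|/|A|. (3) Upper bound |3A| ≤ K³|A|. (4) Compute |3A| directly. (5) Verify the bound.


|A| = 5.
Step 1: Compute A + A by enumerating all 25 pairs.
A + A = {2, 6, 8, 10, 11, 12, 14, 15, 16, 17, 18, 19, 20}, so |A + A| = 13.
Step 2: Doubling constant K = |A + A|/|A| = 13/5 = 13/5 ≈ 2.6000.
Step 3: Plünnecke-Ruzsa gives |3A| ≤ K³·|A| = (2.6000)³ · 5 ≈ 87.8800.
Step 4: Compute 3A = A + A + A directly by enumerating all triples (a,b,c) ∈ A³; |3A| = 22.
Step 5: Check 22 ≤ 87.8800? Yes ✓.

K = 13/5, Plünnecke-Ruzsa bound K³|A| ≈ 87.8800, |3A| = 22, inequality holds.


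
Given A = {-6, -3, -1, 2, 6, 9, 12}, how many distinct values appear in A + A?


A + A = {a + a' : a, a' ∈ A}; |A| = 7.
General bounds: 2|A| - 1 ≤ |A + A| ≤ |A|(|A|+1)/2, i.e. 13 ≤ |A + A| ≤ 28.
Lower bound 2|A|-1 is attained iff A is an arithmetic progression.
Enumerate sums a + a' for a ≤ a' (symmetric, so this suffices):
a = -6: -6+-6=-12, -6+-3=-9, -6+-1=-7, -6+2=-4, -6+6=0, -6+9=3, -6+12=6
a = -3: -3+-3=-6, -3+-1=-4, -3+2=-1, -3+6=3, -3+9=6, -3+12=9
a = -1: -1+-1=-2, -1+2=1, -1+6=5, -1+9=8, -1+12=11
a = 2: 2+2=4, 2+6=8, 2+9=11, 2+12=14
a = 6: 6+6=12, 6+9=15, 6+12=18
a = 9: 9+9=18, 9+12=21
a = 12: 12+12=24
Distinct sums: {-12, -9, -7, -6, -4, -2, -1, 0, 1, 3, 4, 5, 6, 8, 9, 11, 12, 14, 15, 18, 21, 24}
|A + A| = 22

|A + A| = 22
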